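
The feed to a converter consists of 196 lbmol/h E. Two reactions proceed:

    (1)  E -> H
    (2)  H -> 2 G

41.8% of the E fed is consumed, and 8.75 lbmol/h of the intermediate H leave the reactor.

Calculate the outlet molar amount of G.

Conversion of E: E consumed = 1ξ₁ = 0.418 × 196 → ξ₁ = 81.93 lbmol/h.
H balance: n_H = 0 + 1ξ₁ − 1ξ₂ = 8.75 → ξ₂ = (1·81.93 − 8.75)/1 = 73.18 lbmol/h.
Outlet amounts (n = n₀ + Σ ν·ξ):
  E: 196 − 1(81.93) = 114.1
  H: 0 + 1(81.93) − 1(73.18) = 8.75
  G: 0 + 2(73.18) = 146.4

146 lbmol/h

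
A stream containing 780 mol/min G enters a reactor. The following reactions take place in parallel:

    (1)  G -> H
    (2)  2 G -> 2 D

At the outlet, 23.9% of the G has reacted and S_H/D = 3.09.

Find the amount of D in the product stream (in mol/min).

Conversion of G: G consumed = 0.239 × 780 = 186.4 mol/min = 1ξ₁ + 2ξ₂.
Selectivity: 1ξ₁ / (2ξ₂) = 3.09 → ξ₁ = 6.18 ξ₂.
Substitute: (1·6.18 + 2) ξ₂ = 186.4 → ξ₂ = 22.79 mol/min, ξ₁ = 140.8 mol/min.
Outlet amounts (n = n₀ + Σ ν·ξ):
  G: 780 − 1(140.8) − 2(22.79) = 593.6
  H: 0 + 1(140.8) = 140.8
  D: 0 + 2(22.79) = 45.58

45.6 mol/min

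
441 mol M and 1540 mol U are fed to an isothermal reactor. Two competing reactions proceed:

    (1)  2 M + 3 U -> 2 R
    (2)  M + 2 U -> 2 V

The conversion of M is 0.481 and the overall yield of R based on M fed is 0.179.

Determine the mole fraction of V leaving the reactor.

0.154

Yield of R: 2ξ₁ / 441 = 0.179 → ξ₁ = 39.47 mol.
Conversion of M: 2ξ₁ + 1ξ₂ = 0.481 × 441 = 212.1 → ξ₂ = 133.2 mol.
Outlet amounts (n = n₀ + Σ ν·ξ):
  M: 441 − 2(39.47) − 1(133.2) = 228.9
  U: 1540 − 3(39.47) − 2(133.2) = 1155
  R: 0 + 2(39.47) = 78.94
  V: 0 + 2(133.2) = 266.4
Total out = 1729 mol; y_V = 266.4 / 1729 = 0.154.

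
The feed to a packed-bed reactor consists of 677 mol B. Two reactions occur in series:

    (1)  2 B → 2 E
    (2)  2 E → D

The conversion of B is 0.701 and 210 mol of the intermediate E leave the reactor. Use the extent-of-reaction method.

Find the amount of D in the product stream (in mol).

132 mol

Conversion of B: B consumed = 2ξ₁ = 0.701 × 677 → ξ₁ = 237.3 mol.
E balance: n_E = 0 + 2ξ₁ − 2ξ₂ = 210 → ξ₂ = (2·237.3 − 210)/2 = 132.3 mol.
Outlet amounts (n = n₀ + Σ ν·ξ):
  B: 677 − 2(237.3) = 202.4
  E: 0 + 2(237.3) − 2(132.3) = 210
  D: 0 + 1(132.3) = 132.3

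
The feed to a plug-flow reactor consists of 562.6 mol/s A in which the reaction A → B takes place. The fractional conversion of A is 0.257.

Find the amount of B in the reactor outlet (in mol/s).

145 mol/s

A reacted = 0.257 × 562.6 = 144.6 mol/s; ν_A = −1, so ξ = 144.6/1 = 144.6 mol/s.
Outlet amounts (n = n₀ + ν ξ):
  A: 562.6 − 1(144.6) = 418
  B: 0 + 1(144.6) = 144.6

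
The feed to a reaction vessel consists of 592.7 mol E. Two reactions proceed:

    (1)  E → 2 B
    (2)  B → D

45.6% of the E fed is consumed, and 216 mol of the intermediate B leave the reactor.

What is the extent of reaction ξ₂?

ξ₂ = 325 mol

Conversion of E: E consumed = 1ξ₁ = 0.456 × 592.7 → ξ₁ = 270.3 mol.
B balance: n_B = 0 + 2ξ₁ − 1ξ₂ = 216 → ξ₂ = (2·270.3 − 216)/1 = 324.5 mol.
Outlet amounts (n = n₀ + Σ ν·ξ):
  E: 592.7 − 1(270.3) = 322.4
  B: 0 + 2(270.3) − 1(324.5) = 216
  D: 0 + 1(324.5) = 324.5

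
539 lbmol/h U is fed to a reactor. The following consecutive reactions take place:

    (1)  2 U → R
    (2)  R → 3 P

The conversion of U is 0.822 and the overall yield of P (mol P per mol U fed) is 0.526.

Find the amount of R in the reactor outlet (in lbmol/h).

127 lbmol/h

Conversion of U: U consumed = 2ξ₁ = 0.822 × 539 → ξ₁ = 221.5 lbmol/h.
Yield of P: 3ξ₂ / 539 = 0.526 → ξ₂ = 94.5 lbmol/h.
Outlet amounts (n = n₀ + Σ ν·ξ):
  U: 539 − 2(221.5) = 95.94
  R: 0 + 1(221.5) − 1(94.5) = 127
  P: 0 + 3(94.5) = 283.5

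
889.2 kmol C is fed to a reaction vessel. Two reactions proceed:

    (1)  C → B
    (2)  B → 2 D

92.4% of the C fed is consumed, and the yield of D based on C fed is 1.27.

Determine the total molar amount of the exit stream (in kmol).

1450 kmol

Conversion of C: C consumed = 1ξ₁ = 0.924 × 889.2 → ξ₁ = 821.6 kmol.
Yield of D: 2ξ₂ / 889.2 = 1.27 → ξ₂ = 564.6 kmol.
Outlet amounts (n = n₀ + Σ ν·ξ):
  C: 889.2 − 1(821.6) = 67.58
  B: 0 + 1(821.6) − 1(564.6) = 257
  D: 0 + 2(564.6) = 1129
Total out = 67.58 + 257 + 1129 = 1454 kmol.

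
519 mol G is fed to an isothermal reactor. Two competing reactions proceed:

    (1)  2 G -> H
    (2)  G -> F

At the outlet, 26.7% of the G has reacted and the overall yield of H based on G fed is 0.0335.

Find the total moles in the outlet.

Yield of H: 1ξ₁ / 519 = 0.0335 → ξ₁ = 17.39 mol.
Conversion of G: 2ξ₁ + 1ξ₂ = 0.267 × 519 = 138.6 → ξ₂ = 103.8 mol.
Outlet amounts (n = n₀ + Σ ν·ξ):
  G: 519 − 2(17.39) − 1(103.8) = 380.4
  H: 0 + 1(17.39) = 17.39
  F: 0 + 1(103.8) = 103.8
Total out = 380.4 + 17.39 + 103.8 = 501.6 mol.

502 mol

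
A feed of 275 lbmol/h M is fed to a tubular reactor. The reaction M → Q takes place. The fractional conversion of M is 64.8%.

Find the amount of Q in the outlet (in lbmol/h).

M reacted = 0.648 × 275 = 178.2 lbmol/h; ν_M = −1, so ξ = 178.2/1 = 178.2 lbmol/h.
Outlet amounts (n = n₀ + ν ξ):
  M: 275 − 1(178.2) = 96.8
  Q: 0 + 1(178.2) = 178.2

178 lbmol/h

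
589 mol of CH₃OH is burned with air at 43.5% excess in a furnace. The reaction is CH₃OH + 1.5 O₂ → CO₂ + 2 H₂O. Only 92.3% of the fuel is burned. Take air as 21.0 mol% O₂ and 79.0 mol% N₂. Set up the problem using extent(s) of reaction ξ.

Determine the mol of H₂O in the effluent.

1090 mol

Stoichiometric O₂ = 1.5 × 589 = 883.5 mol; O₂ fed = 883.5 × 1.435 = 1268 mol.
N₂ fed = 1268 × 79/21 = 4769 mol.
Fuel reacted = 0.923 × 589 → ξ = 543.6 mol.
Outlet (n = n₀ + ν ξ):
  CH₃OH: 589 − 1(543.6) = 45.35
  O₂: 1268 − 1.5(543.6) = 452.4
  N₂: 4769 (inert)
  CO₂: 0 + 1(543.6) = 543.6
  H₂O: 0 + 2(543.6) = 1087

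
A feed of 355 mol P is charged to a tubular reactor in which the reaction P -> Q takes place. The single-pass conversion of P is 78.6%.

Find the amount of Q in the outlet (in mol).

279 mol

P reacted = 0.786 × 355 = 279 mol; ν_P = −1, so ξ = 279/1 = 279 mol.
Outlet amounts (n = n₀ + ν ξ):
  P: 355 − 1(279) = 75.97
  Q: 0 + 1(279) = 279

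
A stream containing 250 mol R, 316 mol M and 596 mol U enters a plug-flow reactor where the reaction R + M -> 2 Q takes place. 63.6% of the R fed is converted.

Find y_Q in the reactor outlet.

R reacted = 0.636 × 250 = 159 mol; ν_R = −1, so ξ = 159/1 = 159 mol.
Outlet amounts (n = n₀ + ν ξ):
  R: 250 − 1(159) = 91
  M: 316 − 1(159) = 157
  Q: 0 + 2(159) = 318
  U: 596 (inert)
Total out = 1162 mol; y_Q = 318 / 1162 = 0.2737.

0.274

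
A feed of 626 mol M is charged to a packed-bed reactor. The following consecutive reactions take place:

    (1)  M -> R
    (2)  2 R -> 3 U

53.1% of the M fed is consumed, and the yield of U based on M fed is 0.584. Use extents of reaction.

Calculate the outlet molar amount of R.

88.7 mol

Conversion of M: M consumed = 1ξ₁ = 0.531 × 626 → ξ₁ = 332.4 mol.
Yield of U: 3ξ₂ / 626 = 0.584 → ξ₂ = 121.9 mol.
Outlet amounts (n = n₀ + Σ ν·ξ):
  M: 626 − 1(332.4) = 293.6
  R: 0 + 1(332.4) − 2(121.9) = 88.68
  U: 0 + 3(121.9) = 365.6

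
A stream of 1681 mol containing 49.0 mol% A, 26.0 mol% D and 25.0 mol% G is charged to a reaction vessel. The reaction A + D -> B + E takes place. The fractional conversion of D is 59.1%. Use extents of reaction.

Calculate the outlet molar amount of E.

D reacted = 0.591 × 437.1 = 258.3 mol; ν_D = −1, so ξ = 258.3/1 = 258.3 mol.
Outlet amounts (n = n₀ + ν ξ):
  A: 823.7 − 1(258.3) = 565.4
  D: 437.1 − 1(258.3) = 178.8
  B: 0 + 1(258.3) = 258.3
  E: 0 + 1(258.3) = 258.3
  G: 420.2 (inert)

258 mol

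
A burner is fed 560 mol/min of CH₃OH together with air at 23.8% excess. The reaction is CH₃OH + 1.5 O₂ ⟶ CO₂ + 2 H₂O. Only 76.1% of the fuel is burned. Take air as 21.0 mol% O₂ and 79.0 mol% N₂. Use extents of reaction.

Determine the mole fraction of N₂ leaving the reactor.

0.683

Stoichiometric O₂ = 1.5 × 560 = 840 mol/min; O₂ fed = 840 × 1.238 = 1040 mol/min.
N₂ fed = 1040 × 79/21 = 3912 mol/min.
Fuel reacted = 0.761 × 560 → ξ = 426.2 mol/min.
Outlet (n = n₀ + ν ξ):
  CH₃OH: 560 − 1(426.2) = 133.8
  O₂: 1040 − 1.5(426.2) = 400.7
  N₂: 3912 (inert)
  CO₂: 0 + 1(426.2) = 426.2
  H₂O: 0 + 2(426.2) = 852.3
Total out = 5725 mol/min; y_N₂ = 3912 / 5725 = 0.6833.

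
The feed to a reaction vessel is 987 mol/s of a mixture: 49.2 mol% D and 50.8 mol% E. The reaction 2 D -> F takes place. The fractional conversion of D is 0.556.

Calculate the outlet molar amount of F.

D reacted = 0.556 × 485.6 = 270 mol/s; ν_D = −2, so ξ = 270/2 = 135 mol/s.
Outlet amounts (n = n₀ + ν ξ):
  D: 485.6 − 2(135) = 215.6
  F: 0 + 1(135) = 135
  E: 501.4 (inert)

135 mol/s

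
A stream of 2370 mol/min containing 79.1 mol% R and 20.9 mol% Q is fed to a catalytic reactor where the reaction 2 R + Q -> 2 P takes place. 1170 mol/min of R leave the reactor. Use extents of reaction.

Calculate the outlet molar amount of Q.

For R: n = n₀ − 2ξ → 1170 = 1875 − 2ξ, giving ξ = 352.3 mol/min.
Outlet amounts (n = n₀ + ν ξ):
  R: 1875 − 2(352.3) = 1170
  Q: 495.3 − 1(352.3) = 143
  P: 0 + 2(352.3) = 704.7

143 mol/min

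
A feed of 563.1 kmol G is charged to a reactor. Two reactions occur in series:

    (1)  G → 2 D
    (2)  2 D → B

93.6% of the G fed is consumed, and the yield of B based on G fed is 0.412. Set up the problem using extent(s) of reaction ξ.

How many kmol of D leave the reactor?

590 kmol

Conversion of G: G consumed = 1ξ₁ = 0.936 × 563.1 → ξ₁ = 527.1 kmol.
Yield of B: 1ξ₂ / 563.1 = 0.412 → ξ₂ = 232 kmol.
Outlet amounts (n = n₀ + Σ ν·ξ):
  G: 563.1 − 1(527.1) = 36.04
  D: 0 + 2(527.1) − 2(232) = 590.1
  B: 0 + 1(232) = 232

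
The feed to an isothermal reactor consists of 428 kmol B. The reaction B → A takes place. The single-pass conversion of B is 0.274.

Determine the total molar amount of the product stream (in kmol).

428 kmol

B reacted = 0.274 × 428 = 117.3 kmol; ν_B = −1, so ξ = 117.3/1 = 117.3 kmol.
Outlet amounts (n = n₀ + ν ξ):
  B: 428 − 1(117.3) = 310.7
  A: 0 + 1(117.3) = 117.3
Total out = 310.7 + 117.3 = 428 kmol.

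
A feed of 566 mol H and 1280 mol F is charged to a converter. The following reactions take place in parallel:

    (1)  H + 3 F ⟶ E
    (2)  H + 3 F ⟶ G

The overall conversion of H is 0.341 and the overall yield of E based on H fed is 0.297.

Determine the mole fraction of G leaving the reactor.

Yield of E: 1ξ₁ / 566 = 0.297 → ξ₁ = 168.1 mol.
Conversion of H: 1ξ₁ + 1ξ₂ = 0.341 × 566 = 193 → ξ₂ = 24.9 mol.
Outlet amounts (n = n₀ + Σ ν·ξ):
  H: 566 − 1(168.1) − 1(24.9) = 373
  F: 1280 − 3(168.1) − 3(24.9) = 701
  E: 0 + 1(168.1) = 168.1
  G: 0 + 1(24.9) = 24.9
Total out = 1267 mol; y_G = 24.9 / 1267 = 0.01966.

0.0197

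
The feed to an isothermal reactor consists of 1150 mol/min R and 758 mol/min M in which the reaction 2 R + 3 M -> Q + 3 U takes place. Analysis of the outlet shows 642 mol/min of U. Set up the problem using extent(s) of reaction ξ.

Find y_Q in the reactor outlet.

For U: n = n₀ + 3ξ → 642 = 0 + 3ξ, giving ξ = 214 mol/min.
Outlet amounts (n = n₀ + ν ξ):
  R: 1150 − 2(214) = 722
  M: 758 − 3(214) = 116
  Q: 0 + 1(214) = 214
  U: 0 + 3(214) = 642
Total out = 1694 mol/min; y_Q = 214 / 1694 = 0.1263.

0.126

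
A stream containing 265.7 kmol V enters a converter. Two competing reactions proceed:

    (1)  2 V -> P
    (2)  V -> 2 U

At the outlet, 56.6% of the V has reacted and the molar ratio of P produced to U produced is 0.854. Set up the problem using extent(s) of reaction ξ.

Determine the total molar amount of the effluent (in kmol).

242 kmol

Conversion of V: V consumed = 0.566 × 265.7 = 150.4 kmol = 2ξ₁ + 1ξ₂.
Selectivity: 1ξ₁ / (2ξ₂) = 0.854 → ξ₁ = 1.708 ξ₂.
Substitute: (2·1.708 + 1) ξ₂ = 150.4 → ξ₂ = 34.05 kmol, ξ₁ = 58.17 kmol.
Outlet amounts (n = n₀ + Σ ν·ξ):
  V: 265.7 − 2(58.17) − 1(34.05) = 115.3
  P: 0 + 1(58.17) = 58.17
  U: 0 + 2(34.05) = 68.11
Total out = 115.3 + 58.17 + 68.11 = 241.6 kmol.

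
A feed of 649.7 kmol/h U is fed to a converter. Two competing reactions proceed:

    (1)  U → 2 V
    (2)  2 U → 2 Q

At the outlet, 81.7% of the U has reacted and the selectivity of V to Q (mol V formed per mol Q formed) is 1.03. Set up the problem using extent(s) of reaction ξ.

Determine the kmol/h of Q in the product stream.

350 kmol/h

Conversion of U: U consumed = 0.817 × 649.7 = 530.8 kmol/h = 1ξ₁ + 2ξ₂.
Selectivity: 2ξ₁ / (2ξ₂) = 1.03 → ξ₁ = 1.03 ξ₂.
Substitute: (1·1.03 + 2) ξ₂ = 530.8 → ξ₂ = 175.2 kmol/h, ξ₁ = 180.4 kmol/h.
Outlet amounts (n = n₀ + Σ ν·ξ):
  U: 649.7 − 1(180.4) − 2(175.2) = 118.9
  V: 0 + 2(180.4) = 360.9
  Q: 0 + 2(175.2) = 350.4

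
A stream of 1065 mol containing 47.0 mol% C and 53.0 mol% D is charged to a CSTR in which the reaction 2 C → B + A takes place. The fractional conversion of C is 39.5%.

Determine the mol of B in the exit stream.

C reacted = 0.395 × 500.6 = 197.7 mol; ν_C = −2, so ξ = 197.7/2 = 98.86 mol.
Outlet amounts (n = n₀ + ν ξ):
  C: 500.6 − 2(98.86) = 302.8
  B: 0 + 1(98.86) = 98.86
  A: 0 + 1(98.86) = 98.86
  D: 564.5 (inert)

98.9 mol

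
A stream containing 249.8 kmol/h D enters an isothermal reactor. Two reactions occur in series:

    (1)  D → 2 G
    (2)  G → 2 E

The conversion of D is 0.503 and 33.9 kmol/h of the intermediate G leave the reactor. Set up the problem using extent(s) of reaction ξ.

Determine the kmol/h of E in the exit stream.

435 kmol/h

Conversion of D: D consumed = 1ξ₁ = 0.503 × 249.8 → ξ₁ = 125.6 kmol/h.
G balance: n_G = 0 + 2ξ₁ − 1ξ₂ = 33.9 → ξ₂ = (2·125.6 − 33.9)/1 = 217.4 kmol/h.
Outlet amounts (n = n₀ + Σ ν·ξ):
  D: 249.8 − 1(125.6) = 124.2
  G: 0 + 2(125.6) − 1(217.4) = 33.9
  E: 0 + 2(217.4) = 434.8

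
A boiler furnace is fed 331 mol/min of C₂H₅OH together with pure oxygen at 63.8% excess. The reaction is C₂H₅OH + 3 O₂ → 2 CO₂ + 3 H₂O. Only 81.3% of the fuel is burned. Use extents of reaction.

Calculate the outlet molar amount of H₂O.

807 mol/min

Stoichiometric O₂ = 3 × 331 = 993 mol/min; O₂ fed = 993 × 1.638 = 1627 mol/min.
Fuel reacted = 0.813 × 331 → ξ = 269.1 mol/min.
Outlet (n = n₀ + ν ξ):
  C₂H₅OH: 331 − 1(269.1) = 61.9
  O₂: 1627 − 3(269.1) = 819.2
  CO₂: 0 + 2(269.1) = 538.2
  H₂O: 0 + 3(269.1) = 807.3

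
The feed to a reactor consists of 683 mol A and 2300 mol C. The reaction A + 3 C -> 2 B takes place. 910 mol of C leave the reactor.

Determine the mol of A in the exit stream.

For C: n = n₀ − 3ξ → 910 = 2300 − 3ξ, giving ξ = 463.3 mol.
Outlet amounts (n = n₀ + ν ξ):
  A: 683 − 1(463.3) = 219.7
  C: 2300 − 3(463.3) = 910
  B: 0 + 2(463.3) = 926.7

220 mol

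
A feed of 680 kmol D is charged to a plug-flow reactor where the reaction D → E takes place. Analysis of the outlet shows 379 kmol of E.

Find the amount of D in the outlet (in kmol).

For E: n = n₀ + 1ξ → 379 = 0 + 1ξ, giving ξ = 379 kmol.
Outlet amounts (n = n₀ + ν ξ):
  D: 680 − 1(379) = 301
  E: 0 + 1(379) = 379

301 kmol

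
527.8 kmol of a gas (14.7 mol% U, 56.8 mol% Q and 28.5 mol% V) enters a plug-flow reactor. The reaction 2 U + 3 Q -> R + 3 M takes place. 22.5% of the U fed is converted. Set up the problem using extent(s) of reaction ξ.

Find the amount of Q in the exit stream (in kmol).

U reacted = 0.225 × 77.59 = 17.46 kmol; ν_U = −2, so ξ = 17.46/2 = 8.728 kmol.
Outlet amounts (n = n₀ + ν ξ):
  U: 77.59 − 2(8.728) = 60.13
  Q: 299.8 − 3(8.728) = 273.6
  R: 0 + 1(8.728) = 8.728
  M: 0 + 3(8.728) = 26.19
  V: 150.4 (inert)

274 kmol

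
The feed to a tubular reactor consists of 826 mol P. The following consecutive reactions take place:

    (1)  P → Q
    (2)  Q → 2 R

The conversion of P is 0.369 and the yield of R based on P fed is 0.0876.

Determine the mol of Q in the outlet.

Conversion of P: P consumed = 1ξ₁ = 0.369 × 826 → ξ₁ = 304.8 mol.
Yield of R: 2ξ₂ / 826 = 0.0876 → ξ₂ = 36.18 mol.
Outlet amounts (n = n₀ + Σ ν·ξ):
  P: 826 − 1(304.8) = 521.2
  Q: 0 + 1(304.8) − 1(36.18) = 268.6
  R: 0 + 2(36.18) = 72.36

269 mol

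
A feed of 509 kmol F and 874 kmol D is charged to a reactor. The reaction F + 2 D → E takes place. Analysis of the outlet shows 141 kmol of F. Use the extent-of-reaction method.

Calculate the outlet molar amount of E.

368 kmol

For F: n = n₀ − 1ξ → 141 = 509 − 1ξ, giving ξ = 368 kmol.
Outlet amounts (n = n₀ + ν ξ):
  F: 509 − 1(368) = 141
  D: 874 − 2(368) = 138
  E: 0 + 1(368) = 368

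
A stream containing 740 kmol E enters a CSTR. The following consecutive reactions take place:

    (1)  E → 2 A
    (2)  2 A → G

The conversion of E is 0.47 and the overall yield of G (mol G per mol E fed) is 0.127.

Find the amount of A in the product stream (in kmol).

Conversion of E: E consumed = 1ξ₁ = 0.47 × 740 → ξ₁ = 347.8 kmol.
Yield of G: 1ξ₂ / 740 = 0.127 → ξ₂ = 93.98 kmol.
Outlet amounts (n = n₀ + Σ ν·ξ):
  E: 740 − 1(347.8) = 392.2
  A: 0 + 2(347.8) − 2(93.98) = 507.6
  G: 0 + 1(93.98) = 93.98

508 kmol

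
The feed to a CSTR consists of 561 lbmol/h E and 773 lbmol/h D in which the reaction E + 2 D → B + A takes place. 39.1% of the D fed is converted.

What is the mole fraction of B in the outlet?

0.128

D reacted = 0.391 × 773 = 302.2 lbmol/h; ν_D = −2, so ξ = 302.2/2 = 151.1 lbmol/h.
Outlet amounts (n = n₀ + ν ξ):
  E: 561 − 1(151.1) = 409.9
  D: 773 − 2(151.1) = 470.8
  B: 0 + 1(151.1) = 151.1
  A: 0 + 1(151.1) = 151.1
Total out = 1183 lbmol/h; y_B = 151.1 / 1183 = 0.1278.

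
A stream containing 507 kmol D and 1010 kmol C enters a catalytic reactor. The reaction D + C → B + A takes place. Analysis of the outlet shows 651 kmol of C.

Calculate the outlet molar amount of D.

148 kmol

For C: n = n₀ − 1ξ → 651 = 1010 − 1ξ, giving ξ = 359 kmol.
Outlet amounts (n = n₀ + ν ξ):
  D: 507 − 1(359) = 148
  C: 1010 − 1(359) = 651
  B: 0 + 1(359) = 359
  A: 0 + 1(359) = 359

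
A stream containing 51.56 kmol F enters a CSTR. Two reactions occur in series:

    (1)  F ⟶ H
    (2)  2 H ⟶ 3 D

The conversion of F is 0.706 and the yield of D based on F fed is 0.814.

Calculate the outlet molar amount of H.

Conversion of F: F consumed = 1ξ₁ = 0.706 × 51.56 → ξ₁ = 36.4 kmol.
Yield of D: 3ξ₂ / 51.56 = 0.814 → ξ₂ = 13.99 kmol.
Outlet amounts (n = n₀ + Σ ν·ξ):
  F: 51.56 − 1(36.4) = 15.16
  H: 0 + 1(36.4) − 2(13.99) = 8.421
  D: 0 + 3(13.99) = 41.97

8.42 kmol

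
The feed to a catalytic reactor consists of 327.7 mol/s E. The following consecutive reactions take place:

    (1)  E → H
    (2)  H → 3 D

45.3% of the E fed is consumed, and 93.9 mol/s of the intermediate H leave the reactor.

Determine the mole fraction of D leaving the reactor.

0.375

Conversion of E: E consumed = 1ξ₁ = 0.453 × 327.7 → ξ₁ = 148.4 mol/s.
H balance: n_H = 0 + 1ξ₁ − 1ξ₂ = 93.9 → ξ₂ = (1·148.4 − 93.9)/1 = 54.55 mol/s.
Outlet amounts (n = n₀ + Σ ν·ξ):
  E: 327.7 − 1(148.4) = 179.3
  H: 0 + 1(148.4) − 1(54.55) = 93.9
  D: 0 + 3(54.55) = 163.6
Total out = 436.8 mol/s; y_D = 163.6 / 436.8 = 0.3746.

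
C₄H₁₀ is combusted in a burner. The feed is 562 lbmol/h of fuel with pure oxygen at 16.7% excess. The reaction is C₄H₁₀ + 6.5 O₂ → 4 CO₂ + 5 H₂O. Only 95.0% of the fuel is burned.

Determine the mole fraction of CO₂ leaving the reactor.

Stoichiometric O₂ = 6.5 × 562 = 3653 lbmol/h; O₂ fed = 3653 × 1.167 = 4263 lbmol/h.
Fuel reacted = 0.95 × 562 → ξ = 533.9 lbmol/h.
Outlet (n = n₀ + ν ξ):
  C₄H₁₀: 562 − 1(533.9) = 28.1
  O₂: 4263 − 6.5(533.9) = 792.7
  CO₂: 0 + 4(533.9) = 2136
  H₂O: 0 + 5(533.9) = 2670
Total out = 5626 lbmol/h; y_CO₂ = 2136 / 5626 = 0.3796.

0.38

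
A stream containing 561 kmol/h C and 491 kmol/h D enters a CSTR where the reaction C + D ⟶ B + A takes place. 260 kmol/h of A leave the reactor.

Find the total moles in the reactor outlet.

For A: n = n₀ + 1ξ → 260 = 0 + 1ξ, giving ξ = 260 kmol/h.
Outlet amounts (n = n₀ + ν ξ):
  C: 561 − 1(260) = 301
  D: 491 − 1(260) = 231
  B: 0 + 1(260) = 260
  A: 0 + 1(260) = 260
Total out = 301 + 231 + 260 + 260 = 1052 kmol/h.

1050 kmol/h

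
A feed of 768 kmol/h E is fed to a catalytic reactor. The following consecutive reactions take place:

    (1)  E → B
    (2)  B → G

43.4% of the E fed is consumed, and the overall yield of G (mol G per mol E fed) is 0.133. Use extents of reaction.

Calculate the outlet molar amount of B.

Conversion of E: E consumed = 1ξ₁ = 0.434 × 768 → ξ₁ = 333.3 kmol/h.
Yield of G: 1ξ₂ / 768 = 0.133 → ξ₂ = 102.1 kmol/h.
Outlet amounts (n = n₀ + Σ ν·ξ):
  E: 768 − 1(333.3) = 434.7
  B: 0 + 1(333.3) − 1(102.1) = 231.2
  G: 0 + 1(102.1) = 102.1

231 kmol/h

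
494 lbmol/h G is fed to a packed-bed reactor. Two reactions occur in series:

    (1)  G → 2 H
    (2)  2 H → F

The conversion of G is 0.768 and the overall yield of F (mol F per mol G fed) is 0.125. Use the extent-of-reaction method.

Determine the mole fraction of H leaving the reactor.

0.783

Conversion of G: G consumed = 1ξ₁ = 0.768 × 494 → ξ₁ = 379.4 lbmol/h.
Yield of F: 1ξ₂ / 494 = 0.125 → ξ₂ = 61.75 lbmol/h.
Outlet amounts (n = n₀ + Σ ν·ξ):
  G: 494 − 1(379.4) = 114.6
  H: 0 + 2(379.4) − 2(61.75) = 635.3
  F: 0 + 1(61.75) = 61.75
Total out = 811.6 lbmol/h; y_H = 635.3 / 811.6 = 0.7827.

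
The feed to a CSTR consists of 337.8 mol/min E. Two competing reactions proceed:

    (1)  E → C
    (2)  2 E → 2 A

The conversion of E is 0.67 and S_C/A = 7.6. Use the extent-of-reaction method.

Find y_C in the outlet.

Conversion of E: E consumed = 0.67 × 337.8 = 226.3 mol/min = 1ξ₁ + 2ξ₂.
Selectivity: 1ξ₁ / (2ξ₂) = 7.6 → ξ₁ = 15.2 ξ₂.
Substitute: (1·15.2 + 2) ξ₂ = 226.3 → ξ₂ = 13.16 mol/min, ξ₁ = 200 mol/min.
Outlet amounts (n = n₀ + Σ ν·ξ):
  E: 337.8 − 1(200) − 2(13.16) = 111.5
  C: 0 + 1(200) = 200
  A: 0 + 2(13.16) = 26.32
Total out = 337.8 mol/min; y_C = 200 / 337.8 = 0.5921.

0.592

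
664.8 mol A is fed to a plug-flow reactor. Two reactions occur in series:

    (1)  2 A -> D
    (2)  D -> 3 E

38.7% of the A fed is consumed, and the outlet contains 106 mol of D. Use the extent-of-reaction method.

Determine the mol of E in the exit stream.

67.9 mol

Conversion of A: A consumed = 2ξ₁ = 0.387 × 664.8 → ξ₁ = 128.6 mol.
D balance: n_D = 0 + 1ξ₁ − 1ξ₂ = 106 → ξ₂ = (1·128.6 − 106)/1 = 22.64 mol.
Outlet amounts (n = n₀ + Σ ν·ξ):
  A: 664.8 − 2(128.6) = 407.5
  D: 0 + 1(128.6) − 1(22.64) = 106
  E: 0 + 3(22.64) = 67.92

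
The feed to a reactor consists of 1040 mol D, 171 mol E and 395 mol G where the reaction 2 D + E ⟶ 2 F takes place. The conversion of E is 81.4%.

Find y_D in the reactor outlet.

0.519

E reacted = 0.814 × 171 = 139.2 mol; ν_E = −1, so ξ = 139.2/1 = 139.2 mol.
Outlet amounts (n = n₀ + ν ξ):
  D: 1040 − 2(139.2) = 761.6
  E: 171 − 1(139.2) = 31.81
  F: 0 + 2(139.2) = 278.4
  G: 395 (inert)
Total out = 1467 mol; y_D = 761.6 / 1467 = 0.5192.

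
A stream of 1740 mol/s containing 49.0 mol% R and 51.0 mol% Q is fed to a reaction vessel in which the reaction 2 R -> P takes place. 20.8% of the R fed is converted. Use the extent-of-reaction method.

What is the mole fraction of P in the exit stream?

R reacted = 0.208 × 852.6 = 177.3 mol/s; ν_R = −2, so ξ = 177.3/2 = 88.67 mol/s.
Outlet amounts (n = n₀ + ν ξ):
  R: 852.6 − 2(88.67) = 675.3
  P: 0 + 1(88.67) = 88.67
  Q: 887.4 (inert)
Total out = 1651 mol/s; y_P = 88.67 / 1651 = 0.0537.

0.0537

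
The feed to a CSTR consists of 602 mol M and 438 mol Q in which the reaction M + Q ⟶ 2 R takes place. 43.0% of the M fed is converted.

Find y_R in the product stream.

M reacted = 0.43 × 602 = 258.9 mol; ν_M = −1, so ξ = 258.9/1 = 258.9 mol.
Outlet amounts (n = n₀ + ν ξ):
  M: 602 − 1(258.9) = 343.1
  Q: 438 − 1(258.9) = 179.1
  R: 0 + 2(258.9) = 517.7
Total out = 1040 mol; y_R = 517.7 / 1040 = 0.4978.

0.498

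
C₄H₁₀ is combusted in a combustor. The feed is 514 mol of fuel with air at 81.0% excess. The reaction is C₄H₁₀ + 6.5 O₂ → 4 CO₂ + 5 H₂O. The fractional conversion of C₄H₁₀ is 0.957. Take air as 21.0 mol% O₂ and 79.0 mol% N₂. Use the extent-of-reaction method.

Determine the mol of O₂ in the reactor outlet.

Stoichiometric O₂ = 6.5 × 514 = 3341 mol; O₂ fed = 3341 × 1.810 = 6047 mol.
N₂ fed = 6047 × 79/21 = 22750 mol.
Fuel reacted = 0.957 × 514 → ξ = 491.9 mol.
Outlet (n = n₀ + ν ξ):
  C₄H₁₀: 514 − 1(491.9) = 22.1
  O₂: 6047 − 6.5(491.9) = 2850
  N₂: 22750 (inert)
  CO₂: 0 + 4(491.9) = 1968
  H₂O: 0 + 5(491.9) = 2459

2850 mol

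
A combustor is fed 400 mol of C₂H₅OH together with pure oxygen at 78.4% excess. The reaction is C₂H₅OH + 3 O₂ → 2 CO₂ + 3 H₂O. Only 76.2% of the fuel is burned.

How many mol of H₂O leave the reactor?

Stoichiometric O₂ = 3 × 400 = 1200 mol; O₂ fed = 1200 × 1.784 = 2141 mol.
Fuel reacted = 0.762 × 400 → ξ = 304.8 mol.
Outlet (n = n₀ + ν ξ):
  C₂H₅OH: 400 − 1(304.8) = 95.2
  O₂: 2141 − 3(304.8) = 1226
  CO₂: 0 + 2(304.8) = 609.6
  H₂O: 0 + 3(304.8) = 914.4

914 mol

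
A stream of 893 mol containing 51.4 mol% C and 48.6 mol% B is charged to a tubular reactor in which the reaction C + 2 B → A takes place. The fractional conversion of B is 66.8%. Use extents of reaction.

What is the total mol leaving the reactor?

B reacted = 0.668 × 434 = 289.9 mol; ν_B = −2, so ξ = 289.9/2 = 145 mol.
Outlet amounts (n = n₀ + ν ξ):
  C: 459 − 1(145) = 314
  B: 434 − 2(145) = 144.1
  A: 0 + 1(145) = 145
Total out = 314 + 144.1 + 145 = 603.1 mol.

603 mol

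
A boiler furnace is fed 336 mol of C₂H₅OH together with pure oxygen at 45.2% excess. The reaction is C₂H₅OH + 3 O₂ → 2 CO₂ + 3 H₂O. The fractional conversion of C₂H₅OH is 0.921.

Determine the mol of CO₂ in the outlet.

619 mol

Stoichiometric O₂ = 3 × 336 = 1008 mol; O₂ fed = 1008 × 1.452 = 1464 mol.
Fuel reacted = 0.921 × 336 → ξ = 309.5 mol.
Outlet (n = n₀ + ν ξ):
  C₂H₅OH: 336 − 1(309.5) = 26.54
  O₂: 1464 − 3(309.5) = 535.2
  CO₂: 0 + 2(309.5) = 618.9
  H₂O: 0 + 3(309.5) = 928.4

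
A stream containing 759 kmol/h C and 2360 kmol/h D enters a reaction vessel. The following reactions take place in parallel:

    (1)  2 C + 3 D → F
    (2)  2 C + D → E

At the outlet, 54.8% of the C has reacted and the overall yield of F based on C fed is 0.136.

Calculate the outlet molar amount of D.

1950 kmol/h

Yield of F: 1ξ₁ / 759 = 0.136 → ξ₁ = 103.2 kmol/h.
Conversion of C: 2ξ₁ + 2ξ₂ = 0.548 × 759 = 415.9 → ξ₂ = 104.7 kmol/h.
Outlet amounts (n = n₀ + Σ ν·ξ):
  C: 759 − 2(103.2) − 2(104.7) = 343.1
  D: 2360 − 3(103.2) − 1(104.7) = 1946
  F: 0 + 1(103.2) = 103.2
  E: 0 + 1(104.7) = 104.7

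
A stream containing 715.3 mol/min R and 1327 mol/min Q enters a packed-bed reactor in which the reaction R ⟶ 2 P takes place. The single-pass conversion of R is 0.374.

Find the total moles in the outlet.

2310 mol/min

R reacted = 0.374 × 715.3 = 267.5 mol/min; ν_R = −1, so ξ = 267.5/1 = 267.5 mol/min.
Outlet amounts (n = n₀ + ν ξ):
  R: 715.3 − 1(267.5) = 447.8
  P: 0 + 2(267.5) = 535
  Q: 1327 (inert)
Total out = 447.8 + 535 + 1327 = 2310 mol/min.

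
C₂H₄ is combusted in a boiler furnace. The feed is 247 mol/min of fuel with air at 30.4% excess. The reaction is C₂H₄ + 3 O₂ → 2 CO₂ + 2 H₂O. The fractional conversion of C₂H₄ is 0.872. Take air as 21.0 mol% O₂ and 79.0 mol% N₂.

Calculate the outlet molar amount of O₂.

320 mol/min

Stoichiometric O₂ = 3 × 247 = 741 mol/min; O₂ fed = 741 × 1.304 = 966.3 mol/min.
N₂ fed = 966.3 × 79/21 = 3635 mol/min.
Fuel reacted = 0.872 × 247 → ξ = 215.4 mol/min.
Outlet (n = n₀ + ν ξ):
  C₂H₄: 247 − 1(215.4) = 31.62
  O₂: 966.3 − 3(215.4) = 320.1
  N₂: 3635 (inert)
  CO₂: 0 + 2(215.4) = 430.8
  H₂O: 0 + 2(215.4) = 430.8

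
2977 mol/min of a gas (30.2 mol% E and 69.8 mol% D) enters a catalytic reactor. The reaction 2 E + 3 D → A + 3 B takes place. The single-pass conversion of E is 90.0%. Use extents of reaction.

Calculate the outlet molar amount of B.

1210 mol/min

E reacted = 0.9 × 899.1 = 809.1 mol/min; ν_E = −2, so ξ = 809.1/2 = 404.6 mol/min.
Outlet amounts (n = n₀ + ν ξ):
  E: 899.1 − 2(404.6) = 89.91
  D: 2078 − 3(404.6) = 864.2
  A: 0 + 1(404.6) = 404.6
  B: 0 + 3(404.6) = 1214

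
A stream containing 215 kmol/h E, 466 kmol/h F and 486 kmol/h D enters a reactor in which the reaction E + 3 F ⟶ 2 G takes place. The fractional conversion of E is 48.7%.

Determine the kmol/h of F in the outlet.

E reacted = 0.487 × 215 = 104.7 kmol/h; ν_E = −1, so ξ = 104.7/1 = 104.7 kmol/h.
Outlet amounts (n = n₀ + ν ξ):
  E: 215 − 1(104.7) = 110.3
  F: 466 − 3(104.7) = 151.9
  G: 0 + 2(104.7) = 209.4
  D: 486 (inert)

152 kmol/h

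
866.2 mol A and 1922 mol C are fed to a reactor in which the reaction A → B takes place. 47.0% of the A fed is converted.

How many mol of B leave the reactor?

A reacted = 0.47 × 866.2 = 407.1 mol; ν_A = −1, so ξ = 407.1/1 = 407.1 mol.
Outlet amounts (n = n₀ + ν ξ):
  A: 866.2 − 1(407.1) = 459.1
  B: 0 + 1(407.1) = 407.1
  C: 1922 (inert)

407 mol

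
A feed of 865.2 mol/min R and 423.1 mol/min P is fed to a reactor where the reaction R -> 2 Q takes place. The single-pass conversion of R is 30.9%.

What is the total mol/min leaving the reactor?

R reacted = 0.309 × 865.2 = 267.3 mol/min; ν_R = −1, so ξ = 267.3/1 = 267.3 mol/min.
Outlet amounts (n = n₀ + ν ξ):
  R: 865.2 − 1(267.3) = 597.9
  Q: 0 + 2(267.3) = 534.7
  P: 423.1 (inert)
Total out = 597.9 + 534.7 + 423.1 = 1556 mol/min.

1560 mol/min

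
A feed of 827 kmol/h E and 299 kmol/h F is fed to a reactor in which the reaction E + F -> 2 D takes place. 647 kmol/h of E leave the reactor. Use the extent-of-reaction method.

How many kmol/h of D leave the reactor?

360 kmol/h

For E: n = n₀ − 1ξ → 647 = 827 − 1ξ, giving ξ = 180 kmol/h.
Outlet amounts (n = n₀ + ν ξ):
  E: 827 − 1(180) = 647
  F: 299 − 1(180) = 119
  D: 0 + 2(180) = 360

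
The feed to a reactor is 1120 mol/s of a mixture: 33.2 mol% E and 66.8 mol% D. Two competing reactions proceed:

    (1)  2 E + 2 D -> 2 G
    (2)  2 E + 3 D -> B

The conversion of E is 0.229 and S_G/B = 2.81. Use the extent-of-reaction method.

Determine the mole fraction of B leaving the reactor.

0.0177

Conversion of E: E consumed = 0.229 × 371.8 = 85.15 mol/s = 2ξ₁ + 2ξ₂.
Selectivity: 2ξ₁ / (1ξ₂) = 2.81 → ξ₁ = 1.405 ξ₂.
Substitute: (2·1.405 + 2) ξ₂ = 85.15 → ξ₂ = 17.7 mol/s, ξ₁ = 24.87 mol/s.
Outlet amounts (n = n₀ + Σ ν·ξ):
  E: 371.8 − 2(24.87) − 2(17.7) = 286.7
  D: 748.2 − 2(24.87) − 3(17.7) = 645.3
  G: 0 + 2(24.87) = 49.75
  B: 0 + 1(17.7) = 17.7
Total out = 999.4 mol/s; y_B = 17.7 / 999.4 = 0.01771.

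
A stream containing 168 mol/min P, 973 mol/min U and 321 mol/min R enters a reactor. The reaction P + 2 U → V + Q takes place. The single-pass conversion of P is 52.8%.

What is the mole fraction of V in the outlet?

0.0646

P reacted = 0.528 × 168 = 88.7 mol/min; ν_P = −1, so ξ = 88.7/1 = 88.7 mol/min.
Outlet amounts (n = n₀ + ν ξ):
  P: 168 − 1(88.7) = 79.3
  U: 973 − 2(88.7) = 795.6
  V: 0 + 1(88.7) = 88.7
  Q: 0 + 1(88.7) = 88.7
  R: 321 (inert)
Total out = 1373 mol/min; y_V = 88.7 / 1373 = 0.06459.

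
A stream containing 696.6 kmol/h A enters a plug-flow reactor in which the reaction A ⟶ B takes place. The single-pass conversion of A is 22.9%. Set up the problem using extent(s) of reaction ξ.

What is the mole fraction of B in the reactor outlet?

A reacted = 0.229 × 696.6 = 159.5 kmol/h; ν_A = −1, so ξ = 159.5/1 = 159.5 kmol/h.
Outlet amounts (n = n₀ + ν ξ):
  A: 696.6 − 1(159.5) = 537.1
  B: 0 + 1(159.5) = 159.5
Total out = 696.6 kmol/h; y_B = 159.5 / 696.6 = 0.229.

0.229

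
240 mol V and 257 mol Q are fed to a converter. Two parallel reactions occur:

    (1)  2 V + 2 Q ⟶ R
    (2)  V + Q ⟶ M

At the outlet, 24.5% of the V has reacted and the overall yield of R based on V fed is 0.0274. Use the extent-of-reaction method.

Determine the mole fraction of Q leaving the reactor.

0.459

Yield of R: 1ξ₁ / 240 = 0.0274 → ξ₁ = 6.576 mol.
Conversion of V: 2ξ₁ + 1ξ₂ = 0.245 × 240 = 58.8 → ξ₂ = 45.65 mol.
Outlet amounts (n = n₀ + Σ ν·ξ):
  V: 240 − 2(6.576) − 1(45.65) = 181.2
  Q: 257 − 2(6.576) − 1(45.65) = 198.2
  R: 0 + 1(6.576) = 6.576
  M: 0 + 1(45.65) = 45.65
Total out = 431.6 mol; y_Q = 198.2 / 431.6 = 0.4592.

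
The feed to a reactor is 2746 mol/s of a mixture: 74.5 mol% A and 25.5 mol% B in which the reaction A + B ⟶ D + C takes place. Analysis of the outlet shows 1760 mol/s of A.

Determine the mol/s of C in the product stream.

286 mol/s

For A: n = n₀ − 1ξ → 1760 = 2046 − 1ξ, giving ξ = 285.8 mol/s.
Outlet amounts (n = n₀ + ν ξ):
  A: 2046 − 1(285.8) = 1760
  B: 700.2 − 1(285.8) = 414.5
  D: 0 + 1(285.8) = 285.8
  C: 0 + 1(285.8) = 285.8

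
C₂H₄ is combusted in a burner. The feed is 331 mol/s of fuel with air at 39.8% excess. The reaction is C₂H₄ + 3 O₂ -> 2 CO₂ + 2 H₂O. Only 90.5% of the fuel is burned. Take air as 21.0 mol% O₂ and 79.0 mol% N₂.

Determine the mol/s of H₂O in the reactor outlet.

599 mol/s

Stoichiometric O₂ = 3 × 331 = 993 mol/s; O₂ fed = 993 × 1.398 = 1388 mol/s.
N₂ fed = 1388 × 79/21 = 5222 mol/s.
Fuel reacted = 0.905 × 331 → ξ = 299.6 mol/s.
Outlet (n = n₀ + ν ξ):
  C₂H₄: 331 − 1(299.6) = 31.44
  O₂: 1388 − 3(299.6) = 489.5
  N₂: 5222 (inert)
  CO₂: 0 + 2(299.6) = 599.1
  H₂O: 0 + 2(299.6) = 599.1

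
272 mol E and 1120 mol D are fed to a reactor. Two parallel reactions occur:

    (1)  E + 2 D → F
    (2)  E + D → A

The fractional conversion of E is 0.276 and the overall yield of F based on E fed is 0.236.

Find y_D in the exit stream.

0.783

Yield of F: 1ξ₁ / 272 = 0.236 → ξ₁ = 64.19 mol.
Conversion of E: 1ξ₁ + 1ξ₂ = 0.276 × 272 = 75.07 → ξ₂ = 10.88 mol.
Outlet amounts (n = n₀ + Σ ν·ξ):
  E: 272 − 1(64.19) − 1(10.88) = 196.9
  D: 1120 − 2(64.19) − 1(10.88) = 980.7
  F: 0 + 1(64.19) = 64.19
  A: 0 + 1(10.88) = 10.88
Total out = 1253 mol; y_D = 980.7 / 1253 = 0.7829.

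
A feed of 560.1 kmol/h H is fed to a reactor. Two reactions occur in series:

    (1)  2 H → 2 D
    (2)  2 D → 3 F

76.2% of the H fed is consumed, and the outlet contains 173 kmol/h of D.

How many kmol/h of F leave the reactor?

Conversion of H: H consumed = 2ξ₁ = 0.762 × 560.1 → ξ₁ = 213.4 kmol/h.
D balance: n_D = 0 + 2ξ₁ − 2ξ₂ = 173 → ξ₂ = (2·213.4 − 173)/2 = 126.9 kmol/h.
Outlet amounts (n = n₀ + Σ ν·ξ):
  H: 560.1 − 2(213.4) = 133.3
  D: 0 + 2(213.4) − 2(126.9) = 173
  F: 0 + 3(126.9) = 380.7

381 kmol/h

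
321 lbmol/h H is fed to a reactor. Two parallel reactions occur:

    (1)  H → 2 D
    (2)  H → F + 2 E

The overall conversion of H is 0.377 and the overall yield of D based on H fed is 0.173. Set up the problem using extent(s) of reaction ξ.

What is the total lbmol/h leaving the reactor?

535 lbmol/h

Yield of D: 2ξ₁ / 321 = 0.173 → ξ₁ = 27.77 lbmol/h.
Conversion of H: 1ξ₁ + 1ξ₂ = 0.377 × 321 = 121 → ξ₂ = 93.25 lbmol/h.
Outlet amounts (n = n₀ + Σ ν·ξ):
  H: 321 − 1(27.77) − 1(93.25) = 200
  D: 0 + 2(27.77) = 55.53
  F: 0 + 1(93.25) = 93.25
  E: 0 + 2(93.25) = 186.5
Total out = 200 + 55.53 + 93.25 + 186.5 = 535.3 lbmol/h.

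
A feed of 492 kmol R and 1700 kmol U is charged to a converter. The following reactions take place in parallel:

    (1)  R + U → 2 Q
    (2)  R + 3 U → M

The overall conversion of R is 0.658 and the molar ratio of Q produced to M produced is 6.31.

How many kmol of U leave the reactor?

1220 kmol

Conversion of R: R consumed = 0.658 × 492 = 323.7 kmol = 1ξ₁ + 1ξ₂.
Selectivity: 2ξ₁ / (1ξ₂) = 6.31 → ξ₁ = 3.155 ξ₂.
Substitute: (1·3.155 + 1) ξ₂ = 323.7 → ξ₂ = 77.91 kmol, ξ₁ = 245.8 kmol.
Outlet amounts (n = n₀ + Σ ν·ξ):
  R: 492 − 1(245.8) − 1(77.91) = 168.3
  U: 1700 − 1(245.8) − 3(77.91) = 1220
  Q: 0 + 2(245.8) = 491.6
  M: 0 + 1(77.91) = 77.91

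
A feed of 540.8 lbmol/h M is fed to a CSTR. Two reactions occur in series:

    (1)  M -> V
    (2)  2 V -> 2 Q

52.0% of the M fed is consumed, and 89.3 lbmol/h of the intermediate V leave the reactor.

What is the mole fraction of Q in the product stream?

0.355

Conversion of M: M consumed = 1ξ₁ = 0.52 × 540.8 → ξ₁ = 281.2 lbmol/h.
V balance: n_V = 0 + 1ξ₁ − 2ξ₂ = 89.3 → ξ₂ = (1·281.2 − 89.3)/2 = 95.96 lbmol/h.
Outlet amounts (n = n₀ + Σ ν·ξ):
  M: 540.8 − 1(281.2) = 259.6
  V: 0 + 1(281.2) − 2(95.96) = 89.3
  Q: 0 + 2(95.96) = 191.9
Total out = 540.8 lbmol/h; y_Q = 191.9 / 540.8 = 0.3549.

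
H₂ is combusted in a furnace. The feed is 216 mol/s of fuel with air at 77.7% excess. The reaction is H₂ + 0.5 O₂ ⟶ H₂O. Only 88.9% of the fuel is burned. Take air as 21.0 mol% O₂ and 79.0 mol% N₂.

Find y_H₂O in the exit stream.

Stoichiometric O₂ = 0.5 × 216 = 108 mol/s; O₂ fed = 108 × 1.777 = 191.9 mol/s.
N₂ fed = 191.9 × 79/21 = 722 mol/s.
Fuel reacted = 0.889 × 216 → ξ = 192 mol/s.
Outlet (n = n₀ + ν ξ):
  H₂: 216 − 1(192) = 23.98
  O₂: 191.9 − 0.5(192) = 95.9
  N₂: 722 (inert)
  H₂O: 0 + 1(192) = 192
Total out = 1034 mol/s; y_H₂O = 192 / 1034 = 0.1857.

0.186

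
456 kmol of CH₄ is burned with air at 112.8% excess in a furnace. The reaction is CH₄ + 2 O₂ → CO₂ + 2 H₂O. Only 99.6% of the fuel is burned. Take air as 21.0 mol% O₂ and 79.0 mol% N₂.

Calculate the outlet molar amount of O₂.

1030 kmol

Stoichiometric O₂ = 2 × 456 = 912 kmol; O₂ fed = 912 × 2.128 = 1941 kmol.
N₂ fed = 1941 × 79/21 = 7301 kmol.
Fuel reacted = 0.996 × 456 → ξ = 454.2 kmol.
Outlet (n = n₀ + ν ξ):
  CH₄: 456 − 1(454.2) = 1.824
  O₂: 1941 − 2(454.2) = 1032
  N₂: 7301 (inert)
  CO₂: 0 + 1(454.2) = 454.2
  H₂O: 0 + 2(454.2) = 908.4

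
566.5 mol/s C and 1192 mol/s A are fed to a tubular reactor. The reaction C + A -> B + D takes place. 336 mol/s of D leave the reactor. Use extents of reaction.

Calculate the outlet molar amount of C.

For D: n = n₀ + 1ξ → 336 = 0 + 1ξ, giving ξ = 336 mol/s.
Outlet amounts (n = n₀ + ν ξ):
  C: 566.5 − 1(336) = 230.5
  A: 1192 − 1(336) = 856
  B: 0 + 1(336) = 336
  D: 0 + 1(336) = 336

230 mol/s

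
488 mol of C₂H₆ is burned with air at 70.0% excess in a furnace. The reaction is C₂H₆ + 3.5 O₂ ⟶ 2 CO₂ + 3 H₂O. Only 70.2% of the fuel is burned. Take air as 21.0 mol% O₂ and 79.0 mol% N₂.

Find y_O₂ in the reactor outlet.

0.118

Stoichiometric O₂ = 3.5 × 488 = 1708 mol; O₂ fed = 1708 × 1.700 = 2904 mol.
N₂ fed = 2904 × 79/21 = 10920 mol.
Fuel reacted = 0.702 × 488 → ξ = 342.6 mol.
Outlet (n = n₀ + ν ξ):
  C₂H₆: 488 − 1(342.6) = 145.4
  O₂: 2904 − 3.5(342.6) = 1705
  N₂: 10920 (inert)
  CO₂: 0 + 2(342.6) = 685.2
  H₂O: 0 + 3(342.6) = 1028
Total out = 14490 mol; y_O₂ = 1705 / 14490 = 0.1177.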